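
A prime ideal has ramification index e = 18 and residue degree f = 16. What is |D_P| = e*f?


|D_P| = e * f
= 18 * 16
= 288

288


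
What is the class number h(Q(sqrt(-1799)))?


K = Q(sqrt(-1799)). d mod 4 = 1, so D = disc(K) = d = -1799
h(K) equals the number of primitive reduced positive-definite forms (a, b, c) = a*x^2 + b*x*y + c*y^2 with b^2 - 4ac = D,
where reduced means |b| <= a <= c, with b >= 0 whenever |b| = a or a = c, and primitive means gcd(a, b, c) = 1.
Reduced forces 3a^2 <= |D| = 1799, so 1 <= a <= 24; b must have the parity of D, and c = (b^2 - D)/(4a) must be an integer >= a.
Enumerate a = 1..24, b in [-a, a]:
  a=1: (1, 1, 450)  [1]
  a=2: (2, -1, 225), (2, 1, 225)  [2]
  a=3: (3, -1, 150), (3, 1, 150)  [2]
  a=4: (4, -3, 113), (4, 3, 113)  [2]
  a=5: (5, -1, 90), (5, 1, 90)  [2]
  a=6: (6, -5, 76), (6, -1, 75), (6, 1, 75), (6, 5, 76)  [4]
  a=7: (7, 7, 66)  [1]
  a=8: (8, -5, 57), (8, 5, 57)  [2]
  a=9: (9, -1, 50), (9, 1, 50)  [2]
  a=10: (10, -9, 47), (10, -1, 45), (10, 1, 45), (10, 9, 47)  [4]
  a=11: (11, -7, 42), (11, 7, 42)  [2]
  a=12: (12, -11, 40), (12, -5, 38), (12, 5, 38), (12, 11, 40)  [4]
  a=13: none
  a=14: (14, -7, 33), (14, 7, 33)  [2]
  a=15: (15, -11, 32), (15, -1, 30), (15, 1, 30), (15, 11, 32)  [4]
  a=16: (16, -11, 30), (16, 11, 30)  [2]
  a=17: none
  a=18: (18, -17, 29), (18, -1, 25), (18, 1, 25), (18, 17, 29)  [4]
  a=19: (19, -5, 24), (19, 5, 24)  [2]
  a=20: (20, -19, 27), (20, -11, 24), (20, 11, 24), (20, 19, 27)  [4]
  a=21: (21, -7, 22), (21, 7, 22)  [2]
  a=22: (22, -15, 23), (22, 15, 23)  [2]
  a=23..24: none
Total reduced forms: 1 + 2 + 2 + 2 + 2 + 4 + 1 + 2 + 2 + 4 + 2 + 4 + 2 + 4 + 2 + 4 + 2 + 4 + 2 + 2 = 50
h = 50

50


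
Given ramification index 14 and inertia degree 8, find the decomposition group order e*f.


|D_P| = e * f
= 14 * 8
= 112

112


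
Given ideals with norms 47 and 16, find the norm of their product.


N(IJ) = N(I) * N(J)
= 47 * 16
= 752

752


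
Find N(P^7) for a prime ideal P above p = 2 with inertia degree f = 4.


N(P^a) = p^(a*f)
= 2^(7*4)
= 2^28
= 268435456

268435456


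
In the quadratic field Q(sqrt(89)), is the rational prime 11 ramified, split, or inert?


K = Q(sqrt(89)). Since d mod 4 = 1, disc(K) = 89.
Check p | disc: 89 mod 11 = 1.
p does not divide disc. Compute Legendre symbol (d/p):
1^((11-1)/2) mod 11 = 1
(d/p) = 1, so p splits: (p) = P*P' with e=1, f=1, g=2.
Therefore p is split.

split


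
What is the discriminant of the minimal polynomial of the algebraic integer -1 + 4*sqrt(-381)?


The element -1 + 4*sqrt(-381) has minimal polynomial:
x^2 + 2*x + 6097
Discriminant = (2)^2 - 4*(6097)
= 4 - 24388
= -24384

-24384


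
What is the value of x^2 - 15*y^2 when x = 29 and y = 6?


x^2 - d*y^2
= 29^2 - 15*6^2
= 841 - 540
= 301

301


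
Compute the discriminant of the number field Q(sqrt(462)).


For K = Q(sqrt(d)) with d squarefree: disc(K) = d if d = 1 mod 4, and disc(K) = 4d if d = 2 or 3 mod 4.
Here d = 462, and d mod 4 = 2.
d = 2 mod 4, not 1 (O_K = Z[sqrt(d)]), so disc(K) = 4d = 4 * (462) = 1848

1848


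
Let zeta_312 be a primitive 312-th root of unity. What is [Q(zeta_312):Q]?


The degree equals Euler's totient phi(312).
312 = 2^3 * 3 * 13
phi(312) = 96

96


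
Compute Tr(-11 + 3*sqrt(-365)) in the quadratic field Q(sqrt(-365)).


Tr(a + b*sqrt(d)) = (a + b*sqrt(d)) + (a - b*sqrt(d)) = 2a
= 2 * (-11)
= -22

-22


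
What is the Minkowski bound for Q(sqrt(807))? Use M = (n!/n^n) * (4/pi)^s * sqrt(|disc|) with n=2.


d = 807, d mod 4 = 3, so disc(K) = 4d = 3228; |disc(K)| = 3228
Real quadratic field, so n = 2, s = r2 = 0, r1 = 2
M = (n!/n^n) * (4/pi)^s * sqrt(|disc(K)|) = (2!/2^2) * (4/pi)^0 * sqrt(3228)
= 0.5 * 1.000000 * 56.815491
= 28.4077

28.4077


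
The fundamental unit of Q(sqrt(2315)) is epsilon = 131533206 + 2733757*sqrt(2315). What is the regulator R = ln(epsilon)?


epsilon = 131533206 + 2733757*sqrt(2315)
= 2.6307e+08
R = ln(2.6307e+08)
= 19.3879

19.3879


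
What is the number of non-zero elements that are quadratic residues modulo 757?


For prime p, the number of non-zero quadratic residues is (p-1)/2.
= (757-1)/2
= 378

378


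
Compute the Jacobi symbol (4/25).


Compute (4/25) via quadratic reciprocity:
  pull out 2: (2/25) = +1  (since 25 mod 8 = 1)
  pull out 2: (2/25) = +1  (since 25 mod 8 = 1)
  (1/25) = 1
Product of signs = 1

1


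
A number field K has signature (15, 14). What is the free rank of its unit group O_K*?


By Dirichlet's unit theorem:
rank = r1 + r2 - 1
= 15 + 14 - 1
= 28

28


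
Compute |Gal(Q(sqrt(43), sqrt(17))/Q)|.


The 2 square roots of distinct primes are multiplicatively independent over Q,
so [K:Q] = 2^2 and Gal(K/Q) is isomorphic to (Z/2Z)^2.
|Gal| = 2^2 = 4

4


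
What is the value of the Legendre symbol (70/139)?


p = 139 is prime, so compute (70/139) with the reciprocity algorithm (Jacobi-symbol steps: pull out 2s via (2/n), flip via reciprocity, reduce):
  pull out 2: (2/139) = -1  (since 139 mod 8 = 3)
  reciprocity: (35/139) -> -(139/35)
  reduce: (34/35)
  pull out 2: (2/35) = -1  (since 35 mod 8 = 3)
  reciprocity: (17/35) -> +(35/17)
  reduce: (1/17)
  (1/17) = 1
Product of signs = -1
(70/139) = -1

-1


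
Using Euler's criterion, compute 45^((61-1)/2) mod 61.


p = 61 is prime and the exponent is (p-1)/2 = 30, so by Euler's criterion 45^30 = (45/61) = +1 or -1 mod 61.
Compute by square-and-multiply:
  30 = 16 + 8 + 4 + 2 (binary 11110)
  Repeated squaring mod 61: 45^1 = 45, 45^2 = 12, 45^4 = 22, 45^8 = 57, 45^16 = 16
  45^30 = 45^16 * 45^8 * 45^4 * 45^2 = 16 * 57 * 22 * 12 mod 61
    16 * 57 = 912 = 58 mod 61
    58 * 22 = 1276 = 56 mod 61
    56 * 12 = 672 = 1 mod 61
  45^30 = 1 mod 61
Result 1: 45 is a quadratic residue mod 61.
45^30 mod 61 = 1

1


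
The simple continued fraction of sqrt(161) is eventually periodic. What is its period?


Run the CF algorithm for sqrt(161).
a_0 = floor(sqrt(161)) = 12; set m_0=0, q_0=1.
Recurrence: m' = q*a - m,  q' = (d - m'^2)/q,  a' = floor((a_0 + m')/q').
  step 1: m=12, q=17, a=1
  step 2: m=5, q=8, a=2
  step 3: m=11, q=5, a=4
  step 4: m=9, q=16, a=1
  step 5: m=7, q=7, a=2
  step 6: m=7, q=16, a=1
  step 7: m=9, q=5, a=4
  step 8: m=11, q=8, a=2
  step 9: m=5, q=17, a=1
  step 10: m=12, q=1, a=24
a_10 = 2*a_0 = 24, so the period closes here.
sqrt(161) = [12; 1, 2, 4, 1, 2, 1, 4, 2, 1, 24]
Period length = 10

10


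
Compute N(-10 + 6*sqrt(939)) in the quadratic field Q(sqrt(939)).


N(a + b*sqrt(d)) = a^2 - d*b^2
= (-10)^2 - (939)*(6)^2
= 100 - 33804
= -33704

-33704


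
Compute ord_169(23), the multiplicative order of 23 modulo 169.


We want ord_169(23), the smallest k >= 1 with 23^k = 1 mod 169.
n = 169 = 13^2, phi(169) = 156; the order divides phi(n).
Divisors of 156: 1, 2, 3, 4, 6, 12, 13, 26, 39, 52, 78, 156
Repeated squaring mod 169: 23^1 = 23, 23^2 = 22, 23^4 = 146, 23^8 = 22, 23^16 = 146, 23^32 = 22, 23^64 = 146, 23^128 = 22
Test divisors in increasing order:
  k=1: 23^1 = 23 mod 169
  k=2: 23^2 = 22 mod 169
  k=3: 23^3 = 22 * 23 = 168 mod 169
  k=4: 23^4 = 146 mod 169
  k=6: 23^6 = 146 * 22 = 1 mod 169  <- first divisor giving 1
Order = 6

6


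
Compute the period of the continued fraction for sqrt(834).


Run the CF algorithm for sqrt(834).
a_0 = floor(sqrt(834)) = 28; set m_0=0, q_0=1.
Recurrence: m' = q*a - m,  q' = (d - m'^2)/q,  a' = floor((a_0 + m')/q').
  step 1: m=28, q=50, a=1
  step 2: m=22, q=7, a=7
  step 3: m=27, q=15, a=3
  step 4: m=18, q=34, a=1
  step 5: m=16, q=17, a=2
  step 6: m=18, q=30, a=1
  step 7: m=12, q=23, a=1
  step 8: m=11, q=31, a=1
  step 9: m=20, q=14, a=3
  step 10: m=22, q=25, a=2
  step 11: m=28, q=2, a=28
  step 12: m=28, q=25, a=2
  step 13: m=22, q=14, a=3
  step 14: m=20, q=31, a=1
  step 15: m=11, q=23, a=1
  step 16: m=12, q=30, a=1
  step 17: m=18, q=17, a=2
  step 18: m=16, q=34, a=1
  step 19: m=18, q=15, a=3
  step 20: m=27, q=7, a=7
  step 21: m=22, q=50, a=1
  step 22: m=28, q=1, a=56
a_22 = 2*a_0 = 56, so the period closes here.
sqrt(834) = [28; 1, 7, 3, 1, 2, 1, 1, 1, 3, 2, 28, 2, 3, 1, 1, 1, 2, 1, 3, 7, 1, 56]
Period length = 22

22


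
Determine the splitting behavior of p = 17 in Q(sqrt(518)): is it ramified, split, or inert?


K = Q(sqrt(518)). Since d mod 4 = 2, disc(K) = 2072.
Check p | disc: 2072 mod 17 = 15.
p does not divide disc. Compute Legendre symbol (d/p):
8^((17-1)/2) mod 17 = 1
(d/p) = 1, so p splits: (p) = P*P' with e=1, f=1, g=2.
Therefore p is split.

split


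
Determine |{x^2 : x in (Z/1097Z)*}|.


For prime p, the number of non-zero quadratic residues is (p-1)/2.
= (1097-1)/2
= 548

548


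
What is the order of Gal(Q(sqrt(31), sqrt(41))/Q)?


The 2 square roots of distinct primes are multiplicatively independent over Q,
so [K:Q] = 2^2 and Gal(K/Q) is isomorphic to (Z/2Z)^2.
|Gal| = 2^2 = 4

4


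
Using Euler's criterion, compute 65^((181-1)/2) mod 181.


p = 181 is prime and the exponent is (p-1)/2 = 90, so by Euler's criterion 65^90 = (65/181) = +1 or -1 mod 181.
Compute by square-and-multiply:
  90 = 64 + 16 + 8 + 2 (binary 1011010)
  Repeated squaring mod 181: 65^1 = 65, 65^2 = 62, 65^4 = 43, 65^8 = 39, 65^16 = 73, 65^32 = 80, 65^64 = 65
  65^90 = 65^64 * 65^16 * 65^8 * 65^2 = 65 * 73 * 39 * 62 mod 181
    65 * 73 = 4745 = 39 mod 181
    39 * 39 = 1521 = 73 mod 181
    73 * 62 = 4526 = 1 mod 181
  65^90 = 1 mod 181
Result 1: 65 is a quadratic residue mod 181.
65^90 mod 181 = 1

1


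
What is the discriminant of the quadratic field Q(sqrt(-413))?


For K = Q(sqrt(d)) with d squarefree: disc(K) = d if d = 1 mod 4, and disc(K) = 4d if d = 2 or 3 mod 4.
Here d = -413, and d mod 4 = 3.
d = 3 mod 4, not 1 (O_K = Z[sqrt(d)]), so disc(K) = 4d = 4 * (-413) = -1652

-1652


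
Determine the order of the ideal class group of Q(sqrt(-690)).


K = Q(sqrt(-690)). d mod 4 = 2, so D = disc(K) = 4d = -2760
h(K) equals the number of primitive reduced positive-definite forms (a, b, c) = a*x^2 + b*x*y + c*y^2 with b^2 - 4ac = D,
where reduced means |b| <= a <= c, with b >= 0 whenever |b| = a or a = c, and primitive means gcd(a, b, c) = 1.
Reduced forces 3a^2 <= |D| = 2760, so 1 <= a <= 30; b must have the parity of D, and c = (b^2 - D)/(4a) must be an integer >= a.
Enumerate a = 1..30, b in [-a, a]:
  a=1: (1, 0, 690)  [1]
  a=2: (2, 0, 345)  [1]
  a=3: (3, 0, 230)  [1]
  a=4: none
  a=5: (5, 0, 138)  [1]
  a=6: (6, 0, 115)  [1]
  a=7..9: none
  a=10: (10, 0, 69)  [1]
  a=11: (11, -10, 65), (11, 10, 65)  [2]
  a=12: none
  a=13: (13, -10, 55), (13, 10, 55)  [2]
  a=14: none
  a=15: (15, 0, 46)  [1]
  a=16..21: none
  a=22: (22, -12, 33), (22, 12, 33)  [2]
  a=23: (23, 0, 30)  [1]
  a=24..25: none
  a=26: (26, -16, 29), (26, 16, 29)  [2]
  a=27..30: none
Total reduced forms: 1 + 1 + 1 + 1 + 1 + 1 + 2 + 2 + 1 + 2 + 1 + 2 = 16
h = 16

16


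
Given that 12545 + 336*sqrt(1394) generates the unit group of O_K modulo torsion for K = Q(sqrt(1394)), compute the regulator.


epsilon = 12545 + 336*sqrt(1394)
= 25090.0000
R = ln(25090.0000)
= 10.1302

10.1302


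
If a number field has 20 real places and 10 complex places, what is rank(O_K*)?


By Dirichlet's unit theorem:
rank = r1 + r2 - 1
= 20 + 10 - 1
= 29

29


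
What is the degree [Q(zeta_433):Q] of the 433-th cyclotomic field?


The degree equals Euler's totient phi(433).
433 = 433
phi(433) = 432

432


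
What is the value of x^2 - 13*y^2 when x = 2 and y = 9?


x^2 - d*y^2
= 2^2 - 13*9^2
= 4 - 1053
= -1049

-1049


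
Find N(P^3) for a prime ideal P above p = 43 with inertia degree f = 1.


N(P^a) = p^(a*f)
= 43^(3*1)
= 43^3
= 79507

79507


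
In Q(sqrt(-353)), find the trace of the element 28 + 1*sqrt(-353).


Tr(a + b*sqrt(d)) = (a + b*sqrt(d)) + (a - b*sqrt(d)) = 2a
= 2 * (28)
= 56

56


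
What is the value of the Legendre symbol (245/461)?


p = 461 is prime, so compute (245/461) with the reciprocity algorithm (Jacobi-symbol steps: pull out 2s via (2/n), flip via reciprocity, reduce):
  reciprocity: (245/461) -> +(461/245)
  reduce: (216/245)
  pull out 2: (2/245) = -1  (since 245 mod 8 = 5)
  pull out 2: (2/245) = -1  (since 245 mod 8 = 5)
  pull out 2: (2/245) = -1  (since 245 mod 8 = 5)
  reciprocity: (27/245) -> +(245/27)
  reduce: (2/27)
  pull out 2: (2/27) = -1  (since 27 mod 8 = 3)
  (1/27) = 1
Product of signs = 1
(245/461) = 1

1


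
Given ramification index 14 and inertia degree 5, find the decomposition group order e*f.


|D_P| = e * f
= 14 * 5
= 70

70


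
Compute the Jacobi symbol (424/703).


Compute (424/703) via quadratic reciprocity:
  pull out 2: (2/703) = +1  (since 703 mod 8 = 7)
  pull out 2: (2/703) = +1  (since 703 mod 8 = 7)
  pull out 2: (2/703) = +1  (since 703 mod 8 = 7)
  reciprocity: (53/703) -> +(703/53)
  reduce: (14/53)
  pull out 2: (2/53) = -1  (since 53 mod 8 = 5)
  reciprocity: (7/53) -> +(53/7)
  reduce: (4/7)
  pull out 2: (2/7) = +1  (since 7 mod 8 = 7)
  pull out 2: (2/7) = +1  (since 7 mod 8 = 7)
  (1/7) = 1
Product of signs = -1

-1


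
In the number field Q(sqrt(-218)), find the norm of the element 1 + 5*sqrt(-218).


N(a + b*sqrt(d)) = a^2 - d*b^2
= (1)^2 - (-218)*(5)^2
= 1 + 5450
= 5451

5451


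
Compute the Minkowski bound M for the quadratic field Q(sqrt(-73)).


d = -73, d mod 4 = 3, so disc(K) = 4d = -292; |disc(K)| = 292
Imaginary quadratic field, so n = 2, s = r2 = 1, r1 = 0
M = (n!/n^n) * (4/pi)^s * sqrt(|disc(K)|) = (2!/2^2) * (4/pi)^1 * sqrt(292)
= 0.5 * 1.273240 * 17.088007
= 10.8786

10.8786


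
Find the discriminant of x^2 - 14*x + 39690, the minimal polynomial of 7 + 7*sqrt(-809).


The element 7 + 7*sqrt(-809) has minimal polynomial:
x^2 - 14*x + 39690
Discriminant = (-14)^2 - 4*(39690)
= 196 - 158760
= -158564

-158564


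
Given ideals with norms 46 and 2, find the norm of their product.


N(IJ) = N(I) * N(J)
= 46 * 2
= 92

92


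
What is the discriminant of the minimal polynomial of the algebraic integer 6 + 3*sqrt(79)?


The element 6 + 3*sqrt(79) has minimal polynomial:
x^2 - 12*x - 675
Discriminant = (-12)^2 - 4*(-675)
= 144 + 2700
= 2844

2844


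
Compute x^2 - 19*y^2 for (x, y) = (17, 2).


x^2 - d*y^2
= 17^2 - 19*2^2
= 289 - 76
= 213

213


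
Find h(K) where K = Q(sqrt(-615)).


K = Q(sqrt(-615)). d mod 4 = 1, so D = disc(K) = d = -615
h(K) equals the number of primitive reduced positive-definite forms (a, b, c) = a*x^2 + b*x*y + c*y^2 with b^2 - 4ac = D,
where reduced means |b| <= a <= c, with b >= 0 whenever |b| = a or a = c, and primitive means gcd(a, b, c) = 1.
Reduced forces 3a^2 <= |D| = 615, so 1 <= a <= 14; b must have the parity of D, and c = (b^2 - D)/(4a) must be an integer >= a.
Enumerate a = 1..14, b in [-a, a]:
  a=1: (1, 1, 154)  [1]
  a=2: (2, -1, 77), (2, 1, 77)  [2]
  a=3: (3, 3, 52)  [1]
  a=4: (4, -3, 39), (4, 3, 39)  [2]
  a=5: (5, 5, 32)  [1]
  a=6: (6, -3, 26), (6, 3, 26)  [2]
  a=7: (7, -1, 22), (7, 1, 22)  [2]
  a=8: (8, -5, 20), (8, 5, 20)  [2]
  a=9: none
  a=10: (10, -5, 16), (10, 5, 16)  [2]
  a=11: (11, -1, 14), (11, 1, 14)  [2]
  a=12: (12, -3, 13), (12, 3, 13)  [2]
  a=13: none
  a=14: (14, 13, 14)  [1]
Total reduced forms: 1 + 2 + 1 + 2 + 1 + 2 + 2 + 2 + 2 + 2 + 2 + 1 = 20
h = 20

20


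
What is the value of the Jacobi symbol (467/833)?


Compute (467/833) via quadratic reciprocity:
  reciprocity: (467/833) -> +(833/467)
  reduce: (366/467)
  pull out 2: (2/467) = -1  (since 467 mod 8 = 3)
  reciprocity: (183/467) -> -(467/183)
  reduce: (101/183)
  reciprocity: (101/183) -> +(183/101)
  reduce: (82/101)
  pull out 2: (2/101) = -1  (since 101 mod 8 = 5)
  reciprocity: (41/101) -> +(101/41)
  reduce: (19/41)
  reciprocity: (19/41) -> +(41/19)
  reduce: (3/19)
  reciprocity: (3/19) -> -(19/3)
  reduce: (1/3)
  (1/3) = 1
Product of signs = 1

1


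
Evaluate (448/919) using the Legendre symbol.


p = 919 is prime, so compute (448/919) with the reciprocity algorithm (Jacobi-symbol steps: pull out 2s via (2/n), flip via reciprocity, reduce):
  pull out 2: (2/919) = +1  (since 919 mod 8 = 7)
  pull out 2: (2/919) = +1  (since 919 mod 8 = 7)
  pull out 2: (2/919) = +1  (since 919 mod 8 = 7)
  pull out 2: (2/919) = +1  (since 919 mod 8 = 7)
  pull out 2: (2/919) = +1  (since 919 mod 8 = 7)
  pull out 2: (2/919) = +1  (since 919 mod 8 = 7)
  reciprocity: (7/919) -> -(919/7)
  reduce: (2/7)
  pull out 2: (2/7) = +1  (since 7 mod 8 = 7)
  (1/7) = 1
Product of signs = -1
(448/919) = -1

-1


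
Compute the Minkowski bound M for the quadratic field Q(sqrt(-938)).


d = -938, d mod 4 = 2, so disc(K) = 4d = -3752; |disc(K)| = 3752
Imaginary quadratic field, so n = 2, s = r2 = 1, r1 = 0
M = (n!/n^n) * (4/pi)^s * sqrt(|disc(K)|) = (2!/2^2) * (4/pi)^1 * sqrt(3752)
= 0.5 * 1.273240 * 61.253571
= 38.9952

38.9952


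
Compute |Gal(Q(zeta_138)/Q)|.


|Gal(Q(zeta_138)/Q)| = phi(138)
= 44

44


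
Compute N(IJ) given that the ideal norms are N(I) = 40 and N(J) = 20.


N(IJ) = N(I) * N(J)
= 40 * 20
= 800

800


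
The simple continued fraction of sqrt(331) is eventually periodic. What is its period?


Run the CF algorithm for sqrt(331).
a_0 = floor(sqrt(331)) = 18; set m_0=0, q_0=1.
Recurrence: m' = q*a - m,  q' = (d - m'^2)/q,  a' = floor((a_0 + m')/q').
  step 1: m=18, q=7, a=5
  step 2: m=17, q=6, a=5
  step 3: m=13, q=27, a=1
  step 4: m=14, q=5, a=6
  step 5: m=16, q=15, a=2
  step 6: m=14, q=9, a=3
  step 7: m=13, q=18, a=1
  step 8: m=5, q=17, a=1
  step 9: m=12, q=11, a=2
  step 10: m=10, q=21, a=1
  step 11: m=11, q=10, a=2
  step 12: m=9, q=25, a=1
  step 13: m=16, q=3, a=11
  step 14: m=17, q=14, a=2
  step 15: m=11, q=15, a=1
  step 16: m=4, q=21, a=1
  step 17: m=17, q=2, a=17
  step 18: m=17, q=21, a=1
  step 19: m=4, q=15, a=1
  step 20: m=11, q=14, a=2
  step 21: m=17, q=3, a=11
  step 22: m=16, q=25, a=1
  step 23: m=9, q=10, a=2
  step 24: m=11, q=21, a=1
  step 25: m=10, q=11, a=2
  step 26: m=12, q=17, a=1
  step 27: m=5, q=18, a=1
  step 28: m=13, q=9, a=3
  step 29: m=14, q=15, a=2
  step 30: m=16, q=5, a=6
  step 31: m=14, q=27, a=1
  step 32: m=13, q=6, a=5
  step 33: m=17, q=7, a=5
  step 34: m=18, q=1, a=36
a_34 = 2*a_0 = 36, so the period closes here.
sqrt(331) = [18; 5, 5, 1, 6, 2, 3, 1, 1, 2, 1, 2, 1, 11, 2, 1, 1, 17, 1, 1, 2, 11, 1, 2, 1, 2, 1, 1, 3, 2, 6, 1, 5, 5, 36]
Period length = 34

34


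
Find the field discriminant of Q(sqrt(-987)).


For K = Q(sqrt(d)) with d squarefree: disc(K) = d if d = 1 mod 4, and disc(K) = 4d if d = 2 or 3 mod 4.
Here d = -987, and d mod 4 = 1.
d = 1 mod 4 (O_K = Z[(1+sqrt(d))/2]), so disc(K) = d = -987

-987


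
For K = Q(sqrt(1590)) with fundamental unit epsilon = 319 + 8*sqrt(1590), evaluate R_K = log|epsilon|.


epsilon = 319 + 8*sqrt(1590)
= 637.9984
R = ln(637.9984)
= 6.4583

6.4583


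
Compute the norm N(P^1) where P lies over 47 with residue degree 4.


N(P^a) = p^(a*f)
= 47^(1*4)
= 47^4
= 4879681

4879681


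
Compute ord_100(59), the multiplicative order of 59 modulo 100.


We want ord_100(59), the smallest k >= 1 with 59^k = 1 mod 100.
n = 100 = 2^2 * 5^2, phi(100) = 40; the order divides phi(n).
Divisors of 40: 1, 2, 4, 5, 8, 10, 20, 40
Repeated squaring mod 100: 59^1 = 59, 59^2 = 81, 59^4 = 61, 59^8 = 21, 59^16 = 41, 59^32 = 81
Test divisors in increasing order:
  k=1: 59^1 = 59 mod 100
  k=2: 59^2 = 81 mod 100
  k=4: 59^4 = 61 mod 100
  k=5: 59^5 = 61 * 59 = 99 mod 100
  k=8: 59^8 = 21 mod 100
  k=10: 59^10 = 21 * 81 = 1 mod 100  <- first divisor giving 1
Order = 10

10


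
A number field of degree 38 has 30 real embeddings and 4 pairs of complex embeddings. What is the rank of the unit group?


By Dirichlet's unit theorem:
rank = r1 + r2 - 1
= 30 + 4 - 1
= 33

33


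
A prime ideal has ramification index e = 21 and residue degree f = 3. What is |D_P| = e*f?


|D_P| = e * f
= 21 * 3
= 63

63


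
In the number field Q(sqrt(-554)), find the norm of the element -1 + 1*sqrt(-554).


N(a + b*sqrt(d)) = a^2 - d*b^2
= (-1)^2 - (-554)*(1)^2
= 1 + 554
= 555

555


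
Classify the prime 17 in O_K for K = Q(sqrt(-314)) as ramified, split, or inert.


K = Q(sqrt(-314)). Since d mod 4 = 2, disc(K) = -1256.
Check p | disc: -1256 mod 17 = 2.
p does not divide disc. Compute Legendre symbol (d/p):
9^((17-1)/2) mod 17 = 1
(d/p) = 1, so p splits: (p) = P*P' with e=1, f=1, g=2.
Therefore p is split.

split


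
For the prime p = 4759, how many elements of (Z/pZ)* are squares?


For prime p, the number of non-zero quadratic residues is (p-1)/2.
= (4759-1)/2
= 2379

2379


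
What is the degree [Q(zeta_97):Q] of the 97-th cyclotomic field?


The degree equals Euler's totient phi(97).
97 = 97
phi(97) = 96

96


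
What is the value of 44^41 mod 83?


p = 83 is prime and the exponent is (p-1)/2 = 41, so by Euler's criterion 44^41 = (44/83) = +1 or -1 mod 83.
Compute by square-and-multiply:
  41 = 32 + 8 + 1 (binary 101001)
  Repeated squaring mod 83: 44^1 = 44, 44^2 = 27, 44^4 = 65, 44^8 = 75, 44^16 = 64, 44^32 = 29
  44^41 = 44^32 * 44^8 * 44^1 = 29 * 75 * 44 mod 83
    29 * 75 = 2175 = 17 mod 83
    17 * 44 = 748 = 1 mod 83
  44^41 = 1 mod 83
Result 1: 44 is a quadratic residue mod 83.
44^41 mod 83 = 1

1


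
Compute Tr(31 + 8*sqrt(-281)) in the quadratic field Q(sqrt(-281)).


Tr(a + b*sqrt(d)) = (a + b*sqrt(d)) + (a - b*sqrt(d)) = 2a
= 2 * (31)
= 62

62


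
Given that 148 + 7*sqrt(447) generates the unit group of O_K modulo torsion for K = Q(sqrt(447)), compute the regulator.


epsilon = 148 + 7*sqrt(447)
= 295.9966
R = ln(295.9966)
= 5.6903

5.6903


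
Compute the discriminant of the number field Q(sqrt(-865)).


For K = Q(sqrt(d)) with d squarefree: disc(K) = d if d = 1 mod 4, and disc(K) = 4d if d = 2 or 3 mod 4.
Here d = -865, and d mod 4 = 3.
d = 3 mod 4, not 1 (O_K = Z[sqrt(d)]), so disc(K) = 4d = 4 * (-865) = -3460

-3460


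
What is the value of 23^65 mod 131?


p = 131 is prime and the exponent is (p-1)/2 = 65, so by Euler's criterion 23^65 = (23/131) = +1 or -1 mod 131.
Compute by square-and-multiply:
  65 = 64 + 1 (binary 1000001)
  Repeated squaring mod 131: 23^1 = 23, 23^2 = 5, 23^4 = 25, 23^8 = 101, 23^16 = 114, 23^32 = 27, 23^64 = 74
  23^65 = 23^64 * 23^1 = 74 * 23 mod 131
    74 * 23 = 1702 = 130 mod 131
  23^65 = 130 mod 131
Result 130 = p - 1 = -1 mod 131: 23 is a quadratic non-residue mod 131. As a residue in [0, p-1] the value is 130.
23^65 mod 131 = 130

130


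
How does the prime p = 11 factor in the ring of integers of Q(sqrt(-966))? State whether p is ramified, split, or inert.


K = Q(sqrt(-966)). Since d mod 4 = 2, disc(K) = -3864.
Check p | disc: -3864 mod 11 = 8.
p does not divide disc. Compute Legendre symbol (d/p):
2^((11-1)/2) mod 11 = -1
(d/p) = -1, so p is inert: (p) stays prime with e=1, f=2, g=1.
Therefore p is inert.

inert


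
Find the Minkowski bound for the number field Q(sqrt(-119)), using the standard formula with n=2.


d = -119, d mod 4 = 1, so disc(K) = d = -119; |disc(K)| = 119
Imaginary quadratic field, so n = 2, s = r2 = 1, r1 = 0
M = (n!/n^n) * (4/pi)^s * sqrt(|disc(K)|) = (2!/2^2) * (4/pi)^1 * sqrt(119)
= 0.5 * 1.273240 * 10.908712
= 6.9447

6.9447


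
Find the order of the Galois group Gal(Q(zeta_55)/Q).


|Gal(Q(zeta_55)/Q)| = phi(55)
= 40

40


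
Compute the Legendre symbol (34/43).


p = 43 is prime, so compute (34/43) with the reciprocity algorithm (Jacobi-symbol steps: pull out 2s via (2/n), flip via reciprocity, reduce):
  pull out 2: (2/43) = -1  (since 43 mod 8 = 3)
  reciprocity: (17/43) -> +(43/17)
  reduce: (9/17)
  reciprocity: (9/17) -> +(17/9)
  reduce: (8/9)
  pull out 2: (2/9) = +1  (since 9 mod 8 = 1)
  pull out 2: (2/9) = +1  (since 9 mod 8 = 1)
  pull out 2: (2/9) = +1  (since 9 mod 8 = 1)
  (1/9) = 1
Product of signs = -1
(34/43) = -1

-1


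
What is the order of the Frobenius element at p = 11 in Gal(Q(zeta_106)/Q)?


The Frobenius at p in Gal(Q(zeta_n)/Q) = (Z/nZ)* is the class of p, so its order is ord_106(11), the smallest k >= 1 with 11^k = 1 mod 106.
n = 106 = 2 * 53, phi(106) = 52; the order divides phi(n).
Divisors of 52: 1, 2, 4, 13, 26, 52
Repeated squaring mod 106: 11^1 = 11, 11^2 = 15, 11^4 = 13, 11^8 = 63, 11^16 = 47, 11^32 = 89
Test divisors in increasing order:
  k=1: 11^1 = 11 mod 106
  k=2: 11^2 = 15 mod 106
  k=4: 11^4 = 13 mod 106
  k=13: 11^13 = 63 * 13 * 11 = 105 mod 106
  k=26: 11^26 = 47 * 63 * 15 = 1 mod 106  <- first divisor giving 1
Order = 26

26


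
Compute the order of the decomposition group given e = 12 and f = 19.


|D_P| = e * f
= 12 * 19
= 228

228


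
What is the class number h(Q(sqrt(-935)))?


K = Q(sqrt(-935)). d mod 4 = 1, so D = disc(K) = d = -935
h(K) equals the number of primitive reduced positive-definite forms (a, b, c) = a*x^2 + b*x*y + c*y^2 with b^2 - 4ac = D,
where reduced means |b| <= a <= c, with b >= 0 whenever |b| = a or a = c, and primitive means gcd(a, b, c) = 1.
Reduced forces 3a^2 <= |D| = 935, so 1 <= a <= 17; b must have the parity of D, and c = (b^2 - D)/(4a) must be an integer >= a.
Enumerate a = 1..17, b in [-a, a]:
  a=1: (1, 1, 234)  [1]
  a=2: (2, -1, 117), (2, 1, 117)  [2]
  a=3: (3, -1, 78), (3, 1, 78)  [2]
  a=4: (4, -3, 59), (4, 3, 59)  [2]
  a=5: (5, 5, 48)  [1]
  a=6: (6, -5, 40), (6, -1, 39), (6, 1, 39), (6, 5, 40)  [4]
  a=7: none
  a=8: (8, -5, 30), (8, 5, 30)  [2]
  a=9: (9, -1, 26), (9, 1, 26)  [2]
  a=10: (10, -5, 24), (10, 5, 24)  [2]
  a=11: (11, 11, 24)  [1]
  a=12: (12, -11, 22), (12, -5, 20), (12, 5, 20), (12, 11, 22)  [4]
  a=13: (13, -1, 18), (13, 1, 18)  [2]
  a=14: none
  a=15: (15, -5, 16), (15, 5, 16)  [2]
  a=16: none
  a=17: (17, 17, 18)  [1]
Total reduced forms: 1 + 2 + 2 + 2 + 1 + 4 + 2 + 2 + 2 + 1 + 4 + 2 + 2 + 1 = 28
h = 28

28


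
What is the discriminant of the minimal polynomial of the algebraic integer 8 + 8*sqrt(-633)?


The element 8 + 8*sqrt(-633) has minimal polynomial:
x^2 - 16*x + 40576
Discriminant = (-16)^2 - 4*(40576)
= 256 - 162304
= -162048

-162048


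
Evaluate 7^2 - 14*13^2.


x^2 - d*y^2
= 7^2 - 14*13^2
= 49 - 2366
= -2317

-2317


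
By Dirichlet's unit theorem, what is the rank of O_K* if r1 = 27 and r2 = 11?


By Dirichlet's unit theorem:
rank = r1 + r2 - 1
= 27 + 11 - 1
= 37

37


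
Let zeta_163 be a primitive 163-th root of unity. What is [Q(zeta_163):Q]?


The degree equals Euler's totient phi(163).
163 = 163
phi(163) = 162

162


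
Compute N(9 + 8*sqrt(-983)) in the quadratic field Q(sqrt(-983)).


N(a + b*sqrt(d)) = a^2 - d*b^2
= (9)^2 - (-983)*(8)^2
= 81 + 62912
= 62993

62993


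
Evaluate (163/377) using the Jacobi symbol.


Compute (163/377) via quadratic reciprocity:
  reciprocity: (163/377) -> +(377/163)
  reduce: (51/163)
  reciprocity: (51/163) -> -(163/51)
  reduce: (10/51)
  pull out 2: (2/51) = -1  (since 51 mod 8 = 3)
  reciprocity: (5/51) -> +(51/5)
  reduce: (1/5)
  (1/5) = 1
Product of signs = 1

1


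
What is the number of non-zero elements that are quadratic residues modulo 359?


For prime p, the number of non-zero quadratic residues is (p-1)/2.
= (359-1)/2
= 179

179


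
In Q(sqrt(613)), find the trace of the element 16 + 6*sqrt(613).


Tr(a + b*sqrt(d)) = (a + b*sqrt(d)) + (a - b*sqrt(d)) = 2a
= 2 * (16)
= 32

32


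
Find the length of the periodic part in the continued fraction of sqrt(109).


Run the CF algorithm for sqrt(109).
a_0 = floor(sqrt(109)) = 10; set m_0=0, q_0=1.
Recurrence: m' = q*a - m,  q' = (d - m'^2)/q,  a' = floor((a_0 + m')/q').
  step 1: m=10, q=9, a=2
  step 2: m=8, q=5, a=3
  step 3: m=7, q=12, a=1
  step 4: m=5, q=7, a=2
  step 5: m=9, q=4, a=4
  step 6: m=7, q=15, a=1
  step 7: m=8, q=3, a=6
  step 8: m=10, q=3, a=6
  step 9: m=8, q=15, a=1
  step 10: m=7, q=4, a=4
  step 11: m=9, q=7, a=2
  step 12: m=5, q=12, a=1
  step 13: m=7, q=5, a=3
  step 14: m=8, q=9, a=2
  step 15: m=10, q=1, a=20
a_15 = 2*a_0 = 20, so the period closes here.
sqrt(109) = [10; 2, 3, 1, 2, 4, 1, 6, 6, 1, 4, 2, 1, 3, 2, 20]
Period length = 15

15


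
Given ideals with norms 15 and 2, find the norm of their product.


N(IJ) = N(I) * N(J)
= 15 * 2
= 30

30


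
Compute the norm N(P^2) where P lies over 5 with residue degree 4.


N(P^a) = p^(a*f)
= 5^(2*4)
= 5^8
= 390625

390625


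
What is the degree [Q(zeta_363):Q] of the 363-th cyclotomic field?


The degree equals Euler's totient phi(363).
363 = 3 * 11^2
phi(363) = 220

220


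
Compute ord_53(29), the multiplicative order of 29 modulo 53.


We want ord_53(29), the smallest k >= 1 with 29^k = 1 mod 53.
n = 53 = 53, phi(53) = 52; the order divides phi(n).
Divisors of 52: 1, 2, 4, 13, 26, 52
Repeated squaring mod 53: 29^1 = 29, 29^2 = 46, 29^4 = 49, 29^8 = 16, 29^16 = 44, 29^32 = 28
Test divisors in increasing order:
  k=1: 29^1 = 29 mod 53
  k=2: 29^2 = 46 mod 53
  k=4: 29^4 = 49 mod 53
  k=13: 29^13 = 16 * 49 * 29 = 52 mod 53
  k=26: 29^26 = 44 * 16 * 46 = 1 mod 53  <- first divisor giving 1
Order = 26

26


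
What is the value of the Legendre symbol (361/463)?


p = 463 is prime, so compute (361/463) with the reciprocity algorithm (Jacobi-symbol steps: pull out 2s via (2/n), flip via reciprocity, reduce):
  reciprocity: (361/463) -> +(463/361)
  reduce: (102/361)
  pull out 2: (2/361) = +1  (since 361 mod 8 = 1)
  reciprocity: (51/361) -> +(361/51)
  reduce: (4/51)
  pull out 2: (2/51) = -1  (since 51 mod 8 = 3)
  pull out 2: (2/51) = -1  (since 51 mod 8 = 3)
  (1/51) = 1
Product of signs = 1
(361/463) = 1

1


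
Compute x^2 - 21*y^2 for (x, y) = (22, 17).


x^2 - d*y^2
= 22^2 - 21*17^2
= 484 - 6069
= -5585

-5585


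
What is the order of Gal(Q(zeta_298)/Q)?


|Gal(Q(zeta_298)/Q)| = phi(298)
= 148

148


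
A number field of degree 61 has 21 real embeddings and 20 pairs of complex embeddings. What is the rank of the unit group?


By Dirichlet's unit theorem:
rank = r1 + r2 - 1
= 21 + 20 - 1
= 40

40


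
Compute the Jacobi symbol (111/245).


Compute (111/245) via quadratic reciprocity:
  reciprocity: (111/245) -> +(245/111)
  reduce: (23/111)
  reciprocity: (23/111) -> -(111/23)
  reduce: (19/23)
  reciprocity: (19/23) -> -(23/19)
  reduce: (4/19)
  pull out 2: (2/19) = -1  (since 19 mod 8 = 3)
  pull out 2: (2/19) = -1  (since 19 mod 8 = 3)
  (1/19) = 1
Product of signs = 1

1


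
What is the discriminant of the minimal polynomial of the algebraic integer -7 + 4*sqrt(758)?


The element -7 + 4*sqrt(758) has minimal polynomial:
x^2 + 14*x - 12079
Discriminant = (14)^2 - 4*(-12079)
= 196 + 48316
= 48512

48512


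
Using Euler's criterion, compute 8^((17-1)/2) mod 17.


p = 17 is prime and the exponent is (p-1)/2 = 8, so by Euler's criterion 8^8 = (8/17) = +1 or -1 mod 17.
Compute by square-and-multiply:
  8 = 8 (binary 1000)
  Repeated squaring mod 17: 8^1 = 8, 8^2 = 13, 8^4 = 16, 8^8 = 1
  8^8 = 1 mod 17
Result 1: 8 is a quadratic residue mod 17.
8^8 mod 17 = 1

1


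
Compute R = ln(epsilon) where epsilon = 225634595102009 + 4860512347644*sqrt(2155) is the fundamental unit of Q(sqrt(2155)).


epsilon = 225634595102009 + 4860512347644*sqrt(2155)
= 4.5127e+14
R = ln(4.5127e+14)
= 33.7431

33.7431


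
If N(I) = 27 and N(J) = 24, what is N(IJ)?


N(IJ) = N(I) * N(J)
= 27 * 24
= 648

648


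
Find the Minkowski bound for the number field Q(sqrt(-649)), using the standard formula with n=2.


d = -649, d mod 4 = 3, so disc(K) = 4d = -2596; |disc(K)| = 2596
Imaginary quadratic field, so n = 2, s = r2 = 1, r1 = 0
M = (n!/n^n) * (4/pi)^s * sqrt(|disc(K)|) = (2!/2^2) * (4/pi)^1 * sqrt(2596)
= 0.5 * 1.273240 * 50.950957
= 32.4364

32.4364


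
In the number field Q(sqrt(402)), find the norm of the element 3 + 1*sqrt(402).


N(a + b*sqrt(d)) = a^2 - d*b^2
= (3)^2 - (402)*(1)^2
= 9 - 402
= -393

-393


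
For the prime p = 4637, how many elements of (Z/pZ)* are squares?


For prime p, the number of non-zero quadratic residues is (p-1)/2.
= (4637-1)/2
= 2318

2318


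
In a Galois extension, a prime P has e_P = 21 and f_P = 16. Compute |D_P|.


|D_P| = e * f
= 21 * 16
= 336

336


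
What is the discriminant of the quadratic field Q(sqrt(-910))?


For K = Q(sqrt(d)) with d squarefree: disc(K) = d if d = 1 mod 4, and disc(K) = 4d if d = 2 or 3 mod 4.
Here d = -910, and d mod 4 = 2.
d = 2 mod 4, not 1 (O_K = Z[sqrt(d)]), so disc(K) = 4d = 4 * (-910) = -3640

-3640


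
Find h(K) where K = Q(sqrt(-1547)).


K = Q(sqrt(-1547)). d mod 4 = 1, so D = disc(K) = d = -1547
h(K) equals the number of primitive reduced positive-definite forms (a, b, c) = a*x^2 + b*x*y + c*y^2 with b^2 - 4ac = D,
where reduced means |b| <= a <= c, with b >= 0 whenever |b| = a or a = c, and primitive means gcd(a, b, c) = 1.
Reduced forces 3a^2 <= |D| = 1547, so 1 <= a <= 22; b must have the parity of D, and c = (b^2 - D)/(4a) must be an integer >= a.
Enumerate a = 1..22, b in [-a, a]:
  a=1: (1, 1, 387)  [1]
  a=2: none
  a=3: (3, -1, 129), (3, 1, 129)  [2]
  a=4..6: none
  a=7: (7, 7, 57)  [1]
  a=8: none
  a=9: (9, -1, 43), (9, 1, 43)  [2]
  a=10: none
  a=11: (11, -9, 37), (11, 9, 37)  [2]
  a=12: none
  a=13: (13, 13, 33)  [1]
  a=14..16: none
  a=17: (17, 17, 27)  [1]
  a=18: none
  a=19: (19, -7, 21), (19, 7, 21)  [2]
  a=20..22: none
Total reduced forms: 1 + 2 + 1 + 2 + 2 + 1 + 1 + 2 = 12
h = 12

12


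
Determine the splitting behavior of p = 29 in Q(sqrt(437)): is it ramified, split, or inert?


K = Q(sqrt(437)). Since d mod 4 = 1, disc(K) = 437.
Check p | disc: 437 mod 29 = 2.
p does not divide disc. Compute Legendre symbol (d/p):
2^((29-1)/2) mod 29 = -1
(d/p) = -1, so p is inert: (p) stays prime with e=1, f=2, g=1.
Therefore p is inert.

inert


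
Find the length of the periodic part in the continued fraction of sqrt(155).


Run the CF algorithm for sqrt(155).
a_0 = floor(sqrt(155)) = 12; set m_0=0, q_0=1.
Recurrence: m' = q*a - m,  q' = (d - m'^2)/q,  a' = floor((a_0 + m')/q').
  step 1: m=12, q=11, a=2
  step 2: m=10, q=5, a=4
  step 3: m=10, q=11, a=2
  step 4: m=12, q=1, a=24
a_4 = 2*a_0 = 24, so the period closes here.
sqrt(155) = [12; 2, 4, 2, 24]
Period length = 4

4


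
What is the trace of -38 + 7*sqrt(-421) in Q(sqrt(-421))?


Tr(a + b*sqrt(d)) = (a + b*sqrt(d)) + (a - b*sqrt(d)) = 2a
= 2 * (-38)
= -76

-76


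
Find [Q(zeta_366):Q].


The degree equals Euler's totient phi(366).
366 = 2 * 3 * 61
phi(366) = 120

120


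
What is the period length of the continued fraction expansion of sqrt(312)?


Run the CF algorithm for sqrt(312).
a_0 = floor(sqrt(312)) = 17; set m_0=0, q_0=1.
Recurrence: m' = q*a - m,  q' = (d - m'^2)/q,  a' = floor((a_0 + m')/q').
  step 1: m=17, q=23, a=1
  step 2: m=6, q=12, a=1
  step 3: m=6, q=23, a=1
  step 4: m=17, q=1, a=34
a_4 = 2*a_0 = 34, so the period closes here.
sqrt(312) = [17; 1, 1, 1, 34]
Period length = 4

4


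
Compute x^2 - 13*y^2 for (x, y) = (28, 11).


x^2 - d*y^2
= 28^2 - 13*11^2
= 784 - 1573
= -789

-789


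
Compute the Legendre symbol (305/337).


p = 337 is prime, so compute (305/337) with the reciprocity algorithm (Jacobi-symbol steps: pull out 2s via (2/n), flip via reciprocity, reduce):
  reciprocity: (305/337) -> +(337/305)
  reduce: (32/305)
  pull out 2: (2/305) = +1  (since 305 mod 8 = 1)
  pull out 2: (2/305) = +1  (since 305 mod 8 = 1)
  pull out 2: (2/305) = +1  (since 305 mod 8 = 1)
  pull out 2: (2/305) = +1  (since 305 mod 8 = 1)
  pull out 2: (2/305) = +1  (since 305 mod 8 = 1)
  (1/305) = 1
Product of signs = 1
(305/337) = 1

1


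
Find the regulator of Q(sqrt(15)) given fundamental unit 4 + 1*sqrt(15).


epsilon = 4 + 1*sqrt(15)
= 7.8730
R = ln(7.8730)
= 2.0634

2.0634


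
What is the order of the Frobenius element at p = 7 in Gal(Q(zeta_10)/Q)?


The Frobenius at p in Gal(Q(zeta_n)/Q) = (Z/nZ)* is the class of p, so its order is ord_10(7), the smallest k >= 1 with 7^k = 1 mod 10.
n = 10 = 2 * 5, phi(10) = 4; the order divides phi(n).
Divisors of 4: 1, 2, 4
Repeated squaring mod 10: 7^1 = 7, 7^2 = 9, 7^4 = 1
Test divisors in increasing order:
  k=1: 7^1 = 7 mod 10
  k=2: 7^2 = 9 mod 10
  k=4: 7^4 = 1 mod 10  <- first divisor giving 1
Order = 4

4


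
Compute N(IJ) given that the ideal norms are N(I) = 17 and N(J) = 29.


N(IJ) = N(I) * N(J)
= 17 * 29
= 493

493


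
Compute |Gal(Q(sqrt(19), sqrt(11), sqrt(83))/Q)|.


The 3 square roots of distinct primes are multiplicatively independent over Q,
so [K:Q] = 2^3 and Gal(K/Q) is isomorphic to (Z/2Z)^3.
|Gal| = 2^3 = 8

8


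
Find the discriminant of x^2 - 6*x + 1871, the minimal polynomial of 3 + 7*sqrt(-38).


The element 3 + 7*sqrt(-38) has minimal polynomial:
x^2 - 6*x + 1871
Discriminant = (-6)^2 - 4*(1871)
= 36 - 7484
= -7448

-7448


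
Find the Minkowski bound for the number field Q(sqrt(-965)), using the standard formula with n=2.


d = -965, d mod 4 = 3, so disc(K) = 4d = -3860; |disc(K)| = 3860
Imaginary quadratic field, so n = 2, s = r2 = 1, r1 = 0
M = (n!/n^n) * (4/pi)^s * sqrt(|disc(K)|) = (2!/2^2) * (4/pi)^1 * sqrt(3860)
= 0.5 * 1.273240 * 62.128898
= 39.5525

39.5525


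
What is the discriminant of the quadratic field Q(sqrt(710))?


For K = Q(sqrt(d)) with d squarefree: disc(K) = d if d = 1 mod 4, and disc(K) = 4d if d = 2 or 3 mod 4.
Here d = 710, and d mod 4 = 2.
d = 2 mod 4, not 1 (O_K = Z[sqrt(d)]), so disc(K) = 4d = 4 * (710) = 2840

2840


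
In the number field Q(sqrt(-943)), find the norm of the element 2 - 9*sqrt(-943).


N(a + b*sqrt(d)) = a^2 - d*b^2
= (2)^2 - (-943)*(-9)^2
= 4 + 76383
= 76387

76387


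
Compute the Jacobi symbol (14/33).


Compute (14/33) via quadratic reciprocity:
  pull out 2: (2/33) = +1  (since 33 mod 8 = 1)
  reciprocity: (7/33) -> +(33/7)
  reduce: (5/7)
  reciprocity: (5/7) -> +(7/5)
  reduce: (2/5)
  pull out 2: (2/5) = -1  (since 5 mod 8 = 5)
  (1/5) = 1
Product of signs = -1

-1


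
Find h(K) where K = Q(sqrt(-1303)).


K = Q(sqrt(-1303)). d mod 4 = 1, so D = disc(K) = d = -1303
h(K) equals the number of primitive reduced positive-definite forms (a, b, c) = a*x^2 + b*x*y + c*y^2 with b^2 - 4ac = D,
where reduced means |b| <= a <= c, with b >= 0 whenever |b| = a or a = c, and primitive means gcd(a, b, c) = 1.
Reduced forces 3a^2 <= |D| = 1303, so 1 <= a <= 20; b must have the parity of D, and c = (b^2 - D)/(4a) must be an integer >= a.
Enumerate a = 1..20, b in [-a, a]:
  a=1: (1, 1, 326)  [1]
  a=2: (2, -1, 163), (2, 1, 163)  [2]
  a=3: none
  a=4: (4, -3, 82), (4, 3, 82)  [2]
  a=5..7: none
  a=8: (8, -3, 41), (8, 3, 41)  [2]
  a=9..12: none
  a=13: (13, -7, 26), (13, 7, 26)  [2]
  a=14..15: none
  a=16: (16, -13, 23), (16, 13, 23)  [2]
  a=17..20: none
Total reduced forms: 1 + 2 + 2 + 2 + 2 + 2 = 11
h = 11

11


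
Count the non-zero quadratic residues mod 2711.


For prime p, the number of non-zero quadratic residues is (p-1)/2.
= (2711-1)/2
= 1355

1355


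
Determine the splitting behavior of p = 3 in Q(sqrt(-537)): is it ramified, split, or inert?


K = Q(sqrt(-537)). Since d mod 4 = 3, disc(K) = -2148.
Check p | disc: -2148 mod 3 = 0.
p divides disc, so p ramifies: (p) = P^2 with e=2, f=1, g=1.
Therefore p is ramified.

ramified


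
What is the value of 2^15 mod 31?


p = 31 is prime and the exponent is (p-1)/2 = 15, so by Euler's criterion 2^15 = (2/31) = +1 or -1 mod 31.
Compute by square-and-multiply:
  15 = 8 + 4 + 2 + 1 (binary 1111)
  Repeated squaring mod 31: 2^1 = 2, 2^2 = 4, 2^4 = 16, 2^8 = 8
  2^15 = 2^8 * 2^4 * 2^2 * 2^1 = 8 * 16 * 4 * 2 mod 31
    8 * 16 = 128 = 4 mod 31
    4 * 4 = 16 = 16 mod 31
    16 * 2 = 32 = 1 mod 31
  2^15 = 1 mod 31
Result 1: 2 is a quadratic residue mod 31.
2^15 mod 31 = 1

1


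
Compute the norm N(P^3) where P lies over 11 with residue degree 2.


N(P^a) = p^(a*f)
= 11^(3*2)
= 11^6
= 1771561

1771561


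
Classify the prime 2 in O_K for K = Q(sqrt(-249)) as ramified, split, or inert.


K = Q(sqrt(-249)). Since d mod 4 = 3, disc(K) = -996.
Check p | disc: -996 mod 2 = 0.
p divides disc, so p ramifies: (p) = P^2 with e=2, f=1, g=1.
Therefore p is ramified.

ramified
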